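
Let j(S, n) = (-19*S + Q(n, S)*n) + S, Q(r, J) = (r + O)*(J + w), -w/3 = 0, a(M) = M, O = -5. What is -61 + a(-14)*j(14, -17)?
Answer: -69837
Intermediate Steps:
w = 0 (w = -3*0 = 0)
Q(r, J) = J*(-5 + r) (Q(r, J) = (r - 5)*(J + 0) = (-5 + r)*J = J*(-5 + r))
j(S, n) = -18*S + S*n*(-5 + n) (j(S, n) = (-19*S + (S*(-5 + n))*n) + S = (-19*S + S*n*(-5 + n)) + S = -18*S + S*n*(-5 + n))
-61 + a(-14)*j(14, -17) = -61 - 196*(-18 - 17*(-5 - 17)) = -61 - 196*(-18 - 17*(-22)) = -61 - 196*(-18 + 374) = -61 - 196*356 = -61 - 14*4984 = -61 - 69776 = -69837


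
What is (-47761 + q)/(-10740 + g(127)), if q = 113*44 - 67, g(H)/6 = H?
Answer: 21428/4989 ≈ 4.2951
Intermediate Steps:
g(H) = 6*H
q = 4905 (q = 4972 - 67 = 4905)
(-47761 + q)/(-10740 + g(127)) = (-47761 + 4905)/(-10740 + 6*127) = -42856/(-10740 + 762) = -42856/(-9978) = -42856*(-1/9978) = 21428/4989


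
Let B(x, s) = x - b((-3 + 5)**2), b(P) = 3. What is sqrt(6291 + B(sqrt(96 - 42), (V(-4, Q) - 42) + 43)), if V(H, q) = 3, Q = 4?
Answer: sqrt(6288 + 3*sqrt(6)) ≈ 79.343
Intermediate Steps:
B(x, s) = -3 + x (B(x, s) = x - 1*3 = x - 3 = -3 + x)
sqrt(6291 + B(sqrt(96 - 42), (V(-4, Q) - 42) + 43)) = sqrt(6291 + (-3 + sqrt(96 - 42))) = sqrt(6291 + (-3 + sqrt(54))) = sqrt(6291 + (-3 + 3*sqrt(6))) = sqrt(6288 + 3*sqrt(6))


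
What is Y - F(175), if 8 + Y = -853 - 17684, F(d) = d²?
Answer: -49170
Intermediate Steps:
Y = -18545 (Y = -8 + (-853 - 17684) = -8 - 18537 = -18545)
Y - F(175) = -18545 - 1*175² = -18545 - 1*30625 = -18545 - 30625 = -49170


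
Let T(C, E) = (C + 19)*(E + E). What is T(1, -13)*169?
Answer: -87880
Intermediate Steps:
T(C, E) = 2*E*(19 + C) (T(C, E) = (19 + C)*(2*E) = 2*E*(19 + C))
T(1, -13)*169 = (2*(-13)*(19 + 1))*169 = (2*(-13)*20)*169 = -520*169 = -87880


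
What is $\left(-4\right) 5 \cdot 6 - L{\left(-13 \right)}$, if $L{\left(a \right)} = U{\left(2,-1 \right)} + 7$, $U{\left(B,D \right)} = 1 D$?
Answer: $-126$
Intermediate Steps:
$U{\left(B,D \right)} = D$
$L{\left(a \right)} = 6$ ($L{\left(a \right)} = -1 + 7 = 6$)
$\left(-4\right) 5 \cdot 6 - L{\left(-13 \right)} = \left(-4\right) 5 \cdot 6 - 6 = \left(-20\right) 6 - 6 = -120 - 6 = -126$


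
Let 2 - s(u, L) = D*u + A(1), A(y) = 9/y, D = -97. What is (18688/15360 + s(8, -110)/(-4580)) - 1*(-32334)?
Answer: 44428357/1374 ≈ 32335.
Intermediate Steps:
s(u, L) = -7 + 97*u (s(u, L) = 2 - (-97*u + 9/1) = 2 - (-97*u + 9*1) = 2 - (-97*u + 9) = 2 - (9 - 97*u) = 2 + (-9 + 97*u) = -7 + 97*u)
(18688/15360 + s(8, -110)/(-4580)) - 1*(-32334) = (18688/15360 + (-7 + 97*8)/(-4580)) - 1*(-32334) = (18688*(1/15360) + (-7 + 776)*(-1/4580)) + 32334 = (73/60 + 769*(-1/4580)) + 32334 = (73/60 - 769/4580) + 32334 = 1441/1374 + 32334 = 44428357/1374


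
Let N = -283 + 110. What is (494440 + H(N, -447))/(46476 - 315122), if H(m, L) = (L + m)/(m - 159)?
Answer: -41038675/22297618 ≈ -1.8405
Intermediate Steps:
N = -173
H(m, L) = (L + m)/(-159 + m)
(494440 + H(N, -447))/(46476 - 315122) = (494440 + (-447 - 173)/(-159 - 173))/(46476 - 315122) = (494440 - 620/(-332))/(-268646) = (494440 - 1/332*(-620))*(-1/268646) = (494440 + 155/83)*(-1/268646) = (41038675/83)*(-1/268646) = -41038675/22297618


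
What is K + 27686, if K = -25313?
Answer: 2373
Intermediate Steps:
K + 27686 = -25313 + 27686 = 2373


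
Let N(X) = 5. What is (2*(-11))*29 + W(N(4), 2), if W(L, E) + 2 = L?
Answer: -635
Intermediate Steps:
W(L, E) = -2 + L
(2*(-11))*29 + W(N(4), 2) = (2*(-11))*29 + (-2 + 5) = -22*29 + 3 = -638 + 3 = -635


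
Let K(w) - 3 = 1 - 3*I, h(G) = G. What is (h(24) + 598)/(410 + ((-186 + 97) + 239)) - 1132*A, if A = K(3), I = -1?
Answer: -2218409/280 ≈ -7922.9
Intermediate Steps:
K(w) = 7 (K(w) = 3 + (1 - 3*(-1)) = 3 + (1 + 3) = 3 + 4 = 7)
A = 7
(h(24) + 598)/(410 + ((-186 + 97) + 239)) - 1132*A = (24 + 598)/(410 + ((-186 + 97) + 239)) - 1132*7 = 622/(410 + (-89 + 239)) - 7924 = 622/(410 + 150) - 7924 = 622/560 - 7924 = 622*(1/560) - 7924 = 311/280 - 7924 = -2218409/280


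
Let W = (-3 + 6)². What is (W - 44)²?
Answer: 1225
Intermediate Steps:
W = 9 (W = 3² = 9)
(W - 44)² = (9 - 44)² = (-35)² = 1225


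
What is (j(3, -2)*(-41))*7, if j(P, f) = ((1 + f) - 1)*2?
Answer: 1148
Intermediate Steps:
j(P, f) = 2*f (j(P, f) = f*2 = 2*f)
(j(3, -2)*(-41))*7 = ((2*(-2))*(-41))*7 = -4*(-41)*7 = 164*7 = 1148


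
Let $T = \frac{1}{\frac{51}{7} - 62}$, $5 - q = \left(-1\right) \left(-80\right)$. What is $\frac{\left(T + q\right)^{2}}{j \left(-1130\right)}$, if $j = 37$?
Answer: $- \frac{412763912}{3066533545} \approx -0.1346$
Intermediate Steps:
$q = -75$ ($q = 5 - \left(-1\right) \left(-80\right) = 5 - 80 = -75$)
$T = - \frac{7}{383}$ ($T = \frac{1}{51 \cdot \frac{1}{7} - 62} = \frac{1}{\frac{51}{7} - 62} = \frac{1}{- \frac{383}{7}} = - \frac{7}{383} \approx -0.018277$)
$\frac{\left(T + q\right)^{2}}{j \left(-1130\right)} = \frac{\left(- \frac{7}{383} - 75\right)^{2}}{37 \left(-1130\right)} = \frac{\left(- \frac{28732}{383}\right)^{2}}{-41810} = \frac{825527824}{146689} \left(- \frac{1}{41810}\right) = - \frac{412763912}{3066533545}$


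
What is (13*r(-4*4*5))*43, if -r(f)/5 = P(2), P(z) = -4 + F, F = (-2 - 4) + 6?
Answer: 11180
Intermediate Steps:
F = 0 (F = -6 + 6 = 0)
P(z) = -4 (P(z) = -4 + 0 = -4)
r(f) = 20 (r(f) = -5*(-4) = 20)
(13*r(-4*4*5))*43 = (13*20)*43 = 260*43 = 11180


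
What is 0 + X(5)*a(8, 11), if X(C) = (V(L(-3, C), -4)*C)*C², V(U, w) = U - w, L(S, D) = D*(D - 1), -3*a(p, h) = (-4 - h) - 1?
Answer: 16000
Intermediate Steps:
a(p, h) = 5/3 + h/3 (a(p, h) = -((-4 - h) - 1)/3 = -(-5 - h)/3 = 5/3 + h/3)
L(S, D) = D*(-1 + D)
X(C) = C³*(4 + C*(-1 + C)) (X(C) = ((C*(-1 + C) - 1*(-4))*C)*C² = ((C*(-1 + C) + 4)*C)*C² = ((4 + C*(-1 + C))*C)*C² = (C*(4 + C*(-1 + C)))*C² = C³*(4 + C*(-1 + C)))
0 + X(5)*a(8, 11) = 0 + (5³*(4 + 5*(-1 + 5)))*(5/3 + (⅓)*11) = 0 + (125*(4 + 5*4))*(5/3 + 11/3) = 0 + (125*(4 + 20))*(16/3) = 0 + (125*24)*(16/3) = 0 + 3000*(16/3) = 0 + 16000 = 16000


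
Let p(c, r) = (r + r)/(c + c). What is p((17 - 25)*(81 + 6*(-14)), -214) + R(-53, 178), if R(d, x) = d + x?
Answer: 1393/12 ≈ 116.08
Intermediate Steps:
p(c, r) = r/c (p(c, r) = (2*r)/((2*c)) = (2*r)*(1/(2*c)) = r/c)
p((17 - 25)*(81 + 6*(-14)), -214) + R(-53, 178) = -214*1/((17 - 25)*(81 + 6*(-14))) + (-53 + 178) = -214*(-1/(8*(81 - 84))) + 125 = -214/((-8*(-3))) + 125 = -214/24 + 125 = -214*1/24 + 125 = -107/12 + 125 = 1393/12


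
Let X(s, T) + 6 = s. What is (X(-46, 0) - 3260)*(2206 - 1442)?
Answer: -2530368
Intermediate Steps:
X(s, T) = -6 + s
(X(-46, 0) - 3260)*(2206 - 1442) = ((-6 - 46) - 3260)*(2206 - 1442) = (-52 - 3260)*764 = -3312*764 = -2530368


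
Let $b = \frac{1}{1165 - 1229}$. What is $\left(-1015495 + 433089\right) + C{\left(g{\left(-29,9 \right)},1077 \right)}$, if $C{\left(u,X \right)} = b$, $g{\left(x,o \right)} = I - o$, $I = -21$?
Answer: $- \frac{37273985}{64} \approx -5.8241 \cdot 10^{5}$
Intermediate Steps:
$b = - \frac{1}{64}$ ($b = \frac{1}{-64} = - \frac{1}{64} \approx -0.015625$)
$g{\left(x,o \right)} = -21 - o$
$C{\left(u,X \right)} = - \frac{1}{64}$
$\left(-1015495 + 433089\right) + C{\left(g{\left(-29,9 \right)},1077 \right)} = \left(-1015495 + 433089\right) - \frac{1}{64} = -582406 - \frac{1}{64} = - \frac{37273985}{64}$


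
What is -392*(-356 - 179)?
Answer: 209720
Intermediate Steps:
-392*(-356 - 179) = -392*(-535) = 209720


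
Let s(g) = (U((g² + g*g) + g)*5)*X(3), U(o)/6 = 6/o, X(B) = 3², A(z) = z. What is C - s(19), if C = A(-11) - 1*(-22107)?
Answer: 5457172/247 ≈ 22094.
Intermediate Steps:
X(B) = 9
C = 22096 (C = -11 - 1*(-22107) = -11 + 22107 = 22096)
U(o) = 36/o (U(o) = 6*(6/o) = 36/o)
s(g) = 1620/(g + 2*g²) (s(g) = ((36/((g² + g*g) + g))*5)*9 = ((36/((g² + g²) + g))*5)*9 = ((36/(2*g² + g))*5)*9 = ((36/(g + 2*g²))*5)*9 = (180/(g + 2*g²))*9 = 1620/(g + 2*g²))
C - s(19) = 22096 - 1620/(19*(1 + 2*19)) = 22096 - 1620/(19*(1 + 38)) = 22096 - 1620/(19*39) = 22096 - 1*540/247 = 22096 - 540/247 = 5457172/247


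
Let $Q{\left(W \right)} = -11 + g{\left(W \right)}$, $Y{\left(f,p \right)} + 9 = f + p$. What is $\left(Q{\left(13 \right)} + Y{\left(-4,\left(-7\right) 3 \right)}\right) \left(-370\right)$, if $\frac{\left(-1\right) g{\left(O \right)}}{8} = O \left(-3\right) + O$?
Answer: $-60310$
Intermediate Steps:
$g{\left(O \right)} = 16 O$ ($g{\left(O \right)} = - 8 \left(O \left(-3\right) + O\right) = - 8 \left(- 3 O + O\right) = - 8 \left(- 2 O\right) = 16 O$)
$Y{\left(f,p \right)} = -9 + f + p$ ($Y{\left(f,p \right)} = -9 + \left(f + p\right) = -9 + f + p$)
$Q{\left(W \right)} = -11 + 16 W$
$\left(Q{\left(13 \right)} + Y{\left(-4,\left(-7\right) 3 \right)}\right) \left(-370\right) = \left(\left(-11 + 16 \cdot 13\right) - 34\right) \left(-370\right) = \left(\left(-11 + 208\right) - 34\right) \left(-370\right) = \left(197 - 34\right) \left(-370\right) = 163 \left(-370\right) = -60310$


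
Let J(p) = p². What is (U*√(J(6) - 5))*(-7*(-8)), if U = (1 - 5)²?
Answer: 896*√31 ≈ 4988.7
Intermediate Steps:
U = 16 (U = (-4)² = 16)
(U*√(J(6) - 5))*(-7*(-8)) = (16*√(6² - 5))*(-7*(-8)) = (16*√(36 - 5))*56 = (16*√31)*56 = 896*√31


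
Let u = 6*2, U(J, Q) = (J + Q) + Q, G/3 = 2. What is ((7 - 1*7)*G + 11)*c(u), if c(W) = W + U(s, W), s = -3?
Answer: 363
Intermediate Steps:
G = 6 (G = 3*2 = 6)
U(J, Q) = J + 2*Q
u = 12
c(W) = -3 + 3*W (c(W) = W + (-3 + 2*W) = -3 + 3*W)
((7 - 1*7)*G + 11)*c(u) = ((7 - 1*7)*6 + 11)*(-3 + 3*12) = ((7 - 7)*6 + 11)*(-3 + 36) = (0*6 + 11)*33 = (0 + 11)*33 = 11*33 = 363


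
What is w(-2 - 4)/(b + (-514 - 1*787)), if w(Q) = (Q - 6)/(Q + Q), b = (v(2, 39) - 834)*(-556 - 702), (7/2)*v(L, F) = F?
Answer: 7/7236973 ≈ 9.6725e-7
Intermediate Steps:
v(L, F) = 2*F/7
b = 7246080/7 (b = ((2/7)*39 - 834)*(-556 - 702) = (78/7 - 834)*(-1258) = -5760/7*(-1258) = 7246080/7 ≈ 1.0352e+6)
w(Q) = (-6 + Q)/(2*Q) (w(Q) = (-6 + Q)/((2*Q)) = (-6 + Q)*(1/(2*Q)) = (-6 + Q)/(2*Q))
w(-2 - 4)/(b + (-514 - 1*787)) = ((-6 + (-2 - 4))/(2*(-2 - 4)))/(7246080/7 + (-514 - 1*787)) = ((½)*(-6 - 6)/(-6))/(7246080/7 + (-514 - 787)) = ((½)*(-⅙)*(-12))/(7246080/7 - 1301) = 1/(7236973/7) = (7/7236973)*1 = 7/7236973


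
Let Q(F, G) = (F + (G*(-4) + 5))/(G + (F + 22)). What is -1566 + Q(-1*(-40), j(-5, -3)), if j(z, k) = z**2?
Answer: -136297/87 ≈ -1566.6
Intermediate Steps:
Q(F, G) = (5 + F - 4*G)/(22 + F + G) (Q(F, G) = (F + (-4*G + 5))/(G + (22 + F)) = (F + (5 - 4*G))/(22 + F + G) = (5 + F - 4*G)/(22 + F + G))
-1566 + Q(-1*(-40), j(-5, -3)) = -1566 + (5 - 1*(-40) - 4*(-5)**2)/(22 - 1*(-40) + (-5)**2) = -1566 + (5 + 40 - 4*25)/(22 + 40 + 25) = -1566 + (5 + 40 - 100)/87 = -1566 + (1/87)*(-55) = -1566 - 55/87 = -136297/87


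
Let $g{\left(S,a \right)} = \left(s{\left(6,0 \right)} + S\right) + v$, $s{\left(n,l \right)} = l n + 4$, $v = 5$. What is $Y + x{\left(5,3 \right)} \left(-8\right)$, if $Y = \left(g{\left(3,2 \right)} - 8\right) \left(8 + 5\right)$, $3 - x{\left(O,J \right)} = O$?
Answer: $68$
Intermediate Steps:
$x{\left(O,J \right)} = 3 - O$
$s{\left(n,l \right)} = 4 + l n$
$g{\left(S,a \right)} = 9 + S$ ($g{\left(S,a \right)} = \left(\left(4 + 0 \cdot 6\right) + S\right) + 5 = \left(\left(4 + 0\right) + S\right) + 5 = \left(4 + S\right) + 5 = 9 + S$)
$Y = 52$ ($Y = \left(\left(9 + 3\right) - 8\right) \left(8 + 5\right) = \left(12 - 8\right) 13 = 4 \cdot 13 = 52$)
$Y + x{\left(5,3 \right)} \left(-8\right) = 52 + \left(3 - 5\right) \left(-8\right) = 52 - -16 = 52 + 16 = 68$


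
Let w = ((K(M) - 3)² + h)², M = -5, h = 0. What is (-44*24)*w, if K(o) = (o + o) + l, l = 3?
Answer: -10560000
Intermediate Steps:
K(o) = 3 + 2*o (K(o) = (o + o) + 3 = 2*o + 3 = 3 + 2*o)
w = 10000 (w = (((3 + 2*(-5)) - 3)² + 0)² = (((3 - 10) - 3)² + 0)² = ((-7 - 3)² + 0)² = ((-10)² + 0)² = (100 + 0)² = 100² = 10000)
(-44*24)*w = -44*24*10000 = -1056*10000 = -10560000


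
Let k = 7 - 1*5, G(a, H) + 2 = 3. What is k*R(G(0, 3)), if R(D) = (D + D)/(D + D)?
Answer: 2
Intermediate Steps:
G(a, H) = 1 (G(a, H) = -2 + 3 = 1)
k = 2 (k = 7 - 5 = 2)
R(D) = 1 (R(D) = (2*D)/((2*D)) = (2*D)*(1/(2*D)) = 1)
k*R(G(0, 3)) = 2*1 = 2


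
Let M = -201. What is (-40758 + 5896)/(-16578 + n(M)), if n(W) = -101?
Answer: 34862/16679 ≈ 2.0902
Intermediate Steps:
(-40758 + 5896)/(-16578 + n(M)) = (-40758 + 5896)/(-16578 - 101) = -34862/(-16679) = -34862*(-1/16679) = 34862/16679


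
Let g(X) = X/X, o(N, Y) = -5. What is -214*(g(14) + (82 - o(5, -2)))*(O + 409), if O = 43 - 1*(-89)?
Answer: -10188112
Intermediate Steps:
g(X) = 1
O = 132 (O = 43 + 89 = 132)
-214*(g(14) + (82 - o(5, -2)))*(O + 409) = -214*(1 + (82 - 1*(-5)))*(132 + 409) = -214*(1 + (82 + 5))*541 = -214*(1 + 87)*541 = -18832*541 = -214*47608 = -10188112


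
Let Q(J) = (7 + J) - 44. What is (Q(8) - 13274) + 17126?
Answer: 3823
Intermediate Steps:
Q(J) = -37 + J
(Q(8) - 13274) + 17126 = ((-37 + 8) - 13274) + 17126 = (-29 - 13274) + 17126 = -13303 + 17126 = 3823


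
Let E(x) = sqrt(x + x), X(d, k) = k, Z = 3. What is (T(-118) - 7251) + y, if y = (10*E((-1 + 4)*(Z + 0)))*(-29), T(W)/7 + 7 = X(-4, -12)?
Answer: -7384 - 870*sqrt(2) ≈ -8614.4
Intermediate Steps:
T(W) = -133 (T(W) = -49 + 7*(-12) = -49 - 84 = -133)
E(x) = sqrt(2)*sqrt(x) (E(x) = sqrt(2*x) = sqrt(2)*sqrt(x))
y = -870*sqrt(2) (y = (10*(sqrt(2)*sqrt((-1 + 4)*(3 + 0))))*(-29) = (10*(sqrt(2)*sqrt(3*3)))*(-29) = (10*(sqrt(2)*sqrt(9)))*(-29) = (10*(sqrt(2)*3))*(-29) = (10*(3*sqrt(2)))*(-29) = (30*sqrt(2))*(-29) = -870*sqrt(2) ≈ -1230.4)
(T(-118) - 7251) + y = (-133 - 7251) - 870*sqrt(2) = -7384 - 870*sqrt(2)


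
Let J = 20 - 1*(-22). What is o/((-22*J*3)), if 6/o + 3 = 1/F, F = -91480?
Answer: 45740/63395871 ≈ 0.00072150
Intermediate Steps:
J = 42 (J = 20 + 22 = 42)
o = -548880/274441 (o = 6/(-3 + 1/(-91480)) = 6/(-3 - 1/91480) = 6/(-274441/91480) = 6*(-91480/274441) = -548880/274441 ≈ -2.0000)
o/((-22*J*3)) = -548880/(274441*(-22*42*3)) = -548880/(274441*((-924*3))) = -548880/274441/(-2772) = -548880/274441*(-1/2772) = 45740/63395871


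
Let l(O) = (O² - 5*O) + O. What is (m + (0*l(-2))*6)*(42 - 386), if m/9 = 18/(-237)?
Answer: 18576/79 ≈ 235.14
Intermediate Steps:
l(O) = O² - 4*O
m = -54/79 (m = 9*(18/(-237)) = 9*(18*(-1/237)) = 9*(-6/79) = -54/79 ≈ -0.68354)
(m + (0*l(-2))*6)*(42 - 386) = (-54/79 + (0*(-2*(-4 - 2)))*6)*(42 - 386) = (-54/79 + (0*(-2*(-6)))*6)*(-344) = (-54/79 + (0*12)*6)*(-344) = (-54/79 + 0*6)*(-344) = (-54/79 + 0)*(-344) = -54/79*(-344) = 18576/79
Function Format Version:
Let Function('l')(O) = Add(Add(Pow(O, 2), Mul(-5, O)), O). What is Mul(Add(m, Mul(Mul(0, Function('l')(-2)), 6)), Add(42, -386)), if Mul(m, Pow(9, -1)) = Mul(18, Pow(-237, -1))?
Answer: Rational(18576, 79) ≈ 235.14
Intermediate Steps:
Function('l')(O) = Add(Pow(O, 2), Mul(-4, O))
m = Rational(-54, 79) (m = Mul(9, Mul(18, Pow(-237, -1))) = Mul(9, Mul(18, Rational(-1, 237))) = Mul(9, Rational(-6, 79)) = Rational(-54, 79) ≈ -0.68354)
Mul(Add(m, Mul(Mul(0, Function('l')(-2)), 6)), Add(42, -386)) = Mul(Add(Rational(-54, 79), Mul(Mul(0, Mul(-2, Add(-4, -2))), 6)), Add(42, -386)) = Mul(Add(Rational(-54, 79), Mul(Mul(0, Mul(-2, -6)), 6)), -344) = Mul(Add(Rational(-54, 79), Mul(Mul(0, 12), 6)), -344) = Mul(Add(Rational(-54, 79), Mul(0, 6)), -344) = Mul(Add(Rational(-54, 79), 0), -344) = Mul(Rational(-54, 79), -344) = Rational(18576, 79)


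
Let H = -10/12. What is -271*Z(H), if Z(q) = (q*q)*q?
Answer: 33875/216 ≈ 156.83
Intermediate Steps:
H = -⅚ (H = -10*1/12 = -⅚ ≈ -0.83333)
Z(q) = q³ (Z(q) = q²*q = q³)
-271*Z(H) = -271*(-⅚)³ = -271*(-125/216) = 33875/216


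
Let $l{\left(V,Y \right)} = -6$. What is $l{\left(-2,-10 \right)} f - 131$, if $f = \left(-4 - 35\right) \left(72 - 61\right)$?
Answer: $2443$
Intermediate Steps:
$f = -429$ ($f = \left(-39\right) 11 = -429$)
$l{\left(-2,-10 \right)} f - 131 = \left(-6\right) \left(-429\right) - 131 = 2574 - 131 = 2443$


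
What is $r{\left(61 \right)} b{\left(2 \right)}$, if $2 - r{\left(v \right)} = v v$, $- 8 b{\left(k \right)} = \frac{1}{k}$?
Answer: $\frac{3719}{16} \approx 232.44$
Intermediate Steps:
$b{\left(k \right)} = - \frac{1}{8 k}$
$r{\left(v \right)} = 2 - v^{2}$ ($r{\left(v \right)} = 2 - v v = 2 - v^{2}$)
$r{\left(61 \right)} b{\left(2 \right)} = \left(2 - 61^{2}\right) \left(- \frac{1}{8 \cdot 2}\right) = \left(2 - 3721\right) \left(\left(- \frac{1}{8}\right) \frac{1}{2}\right) = \left(2 - 3721\right) \left(- \frac{1}{16}\right) = \left(-3719\right) \left(- \frac{1}{16}\right) = \frac{3719}{16}$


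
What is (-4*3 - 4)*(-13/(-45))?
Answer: -208/45 ≈ -4.6222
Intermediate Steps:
(-4*3 - 4)*(-13/(-45)) = (-12 - 4)*(-13*(-1/45)) = -16*13/45 = -208/45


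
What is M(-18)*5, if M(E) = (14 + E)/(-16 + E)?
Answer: 10/17 ≈ 0.58823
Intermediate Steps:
M(E) = (14 + E)/(-16 + E)
M(-18)*5 = ((14 - 18)/(-16 - 18))*5 = (-4/(-34))*5 = -1/34*(-4)*5 = (2/17)*5 = 10/17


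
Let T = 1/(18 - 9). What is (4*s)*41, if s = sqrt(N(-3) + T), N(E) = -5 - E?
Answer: 164*I*sqrt(17)/3 ≈ 225.4*I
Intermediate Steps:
T = 1/9 ≈ 0.11111
s = I*sqrt(17)/3 (s = sqrt((-5 - 1*(-3)) + 1/9) = sqrt((-5 + 3) + 1/9) = sqrt(-2 + 1/9) = sqrt(-17/9) = I*sqrt(17)/3 ≈ 1.3744*I)
(4*s)*41 = (4*(I*sqrt(17)/3))*41 = (4*I*sqrt(17)/3)*41 = 164*I*sqrt(17)/3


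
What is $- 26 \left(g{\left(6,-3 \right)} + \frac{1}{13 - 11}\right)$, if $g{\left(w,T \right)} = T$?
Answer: $65$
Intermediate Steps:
$- 26 \left(g{\left(6,-3 \right)} + \frac{1}{13 - 11}\right) = - 26 \left(-3 + \frac{1}{13 - 11}\right) = - 26 \left(-3 + \frac{1}{2}\right) = \left(-26\right) \left(- \frac{5}{2}\right) = 65$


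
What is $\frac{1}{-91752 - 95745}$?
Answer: $- \frac{1}{187497} \approx -5.3334 \cdot 10^{-6}$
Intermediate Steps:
$\frac{1}{-91752 - 95745} = \frac{1}{-187497} = - \frac{1}{187497}$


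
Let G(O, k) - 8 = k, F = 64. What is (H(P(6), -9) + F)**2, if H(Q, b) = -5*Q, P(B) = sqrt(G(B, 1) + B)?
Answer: 4471 - 640*sqrt(15) ≈ 1992.3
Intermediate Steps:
G(O, k) = 8 + k
P(B) = sqrt(9 + B) (P(B) = sqrt((8 + 1) + B) = sqrt(9 + B))
(H(P(6), -9) + F)**2 = (-5*sqrt(9 + 6) + 64)**2 = (-5*sqrt(15) + 64)**2 = (64 - 5*sqrt(15))**2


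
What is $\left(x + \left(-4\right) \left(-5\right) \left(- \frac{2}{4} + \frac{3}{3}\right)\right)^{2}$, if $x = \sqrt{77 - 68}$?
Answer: $169$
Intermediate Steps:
$x = 3$ ($x = \sqrt{9} = 3$)
$\left(x + \left(-4\right) \left(-5\right) \left(- \frac{2}{4} + \frac{3}{3}\right)\right)^{2} = \left(3 + \left(-4\right) \left(-5\right) \left(- \frac{2}{4} + \frac{3}{3}\right)\right)^{2} = \left(3 + 20 \left(\left(-2\right) \frac{1}{4} + 3 \cdot \frac{1}{3}\right)\right)^{2} = \left(3 + 20 \left(- \frac{1}{2} + 1\right)\right)^{2} = \left(3 + 20 \cdot \frac{1}{2}\right)^{2} = \left(3 + 10\right)^{2} = 13^{2} = 169$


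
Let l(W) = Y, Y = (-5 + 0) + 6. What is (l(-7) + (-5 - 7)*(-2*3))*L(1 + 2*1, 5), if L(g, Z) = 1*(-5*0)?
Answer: 0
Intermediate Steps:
Y = 1 (Y = -5 + 6 = 1)
L(g, Z) = 0 (L(g, Z) = 1*0 = 0)
l(W) = 1
(l(-7) + (-5 - 7)*(-2*3))*L(1 + 2*1, 5) = (1 + (-5 - 7)*(-2*3))*0 = (1 - 12*(-6))*0 = (1 + 72)*0 = 73*0 = 0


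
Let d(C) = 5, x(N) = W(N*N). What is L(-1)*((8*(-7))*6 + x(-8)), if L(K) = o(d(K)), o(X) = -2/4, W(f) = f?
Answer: 136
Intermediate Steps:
x(N) = N² (x(N) = N*N = N²)
o(X) = -½ (o(X) = -2*¼ = -½)
L(K) = -½
L(-1)*((8*(-7))*6 + x(-8)) = -((8*(-7))*6 + (-8)²)/2 = -(-56*6 + 64)/2 = -(-336 + 64)/2 = -½*(-272) = 136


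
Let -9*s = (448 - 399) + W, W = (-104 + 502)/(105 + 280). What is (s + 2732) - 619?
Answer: 2434094/1155 ≈ 2107.4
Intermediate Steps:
W = 398/385 ≈ 1.0338
s = -6421/1155 (s = -((448 - 399) + 398/385)/9 = -(49 + 398/385)/9 = -⅑*19263/385 = -6421/1155 ≈ -5.5593)
(s + 2732) - 619 = (-6421/1155 + 2732) - 619 = 3149039/1155 - 619 = 2434094/1155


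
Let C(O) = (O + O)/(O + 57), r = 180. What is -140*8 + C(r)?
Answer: -88360/79 ≈ -1118.5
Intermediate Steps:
C(O) = 2*O/(57 + O) (C(O) = (2*O)/(57 + O) = 2*O/(57 + O))
-140*8 + C(r) = -140*8 + 2*180/(57 + 180) = -1120 + 2*180/237 = -1120 + 2*180*(1/237) = -1120 + 120/79 = -88360/79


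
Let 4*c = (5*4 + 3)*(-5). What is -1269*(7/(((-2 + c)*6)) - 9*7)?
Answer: 3279801/41 ≈ 79995.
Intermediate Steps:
c = -115/4 (c = ((5*4 + 3)*(-5))/4 = ((20 + 3)*(-5))/4 = (23*(-5))/4 = (1/4)*(-115) = -115/4 ≈ -28.750)
-1269*(7/(((-2 + c)*6)) - 9*7) = -1269*(7/(((-2 - 115/4)*6)) - 9*7) = -1269*(7/((-123/4*6)) - 63) = -1269*(7/(-369/2) - 63) = -1269*(7*(-2/369) - 63) = -1269*(-14/369 - 63) = -1269*(-23261/369) = 3279801/41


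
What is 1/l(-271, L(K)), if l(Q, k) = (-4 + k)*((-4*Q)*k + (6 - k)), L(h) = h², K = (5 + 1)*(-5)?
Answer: 1/873336576 ≈ 1.1450e-9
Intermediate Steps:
K = -30 (K = 6*(-5) = -30)
l(Q, k) = (-4 + k)*(6 - k - 4*Q*k) (l(Q, k) = (-4 + k)*(-4*Q*k + (6 - k)) = (-4 + k)*(6 - k - 4*Q*k))
1/l(-271, L(K)) = 1/(-24 - ((-30)²)² + 10*(-30)² - 4*(-271)*((-30)²)² + 16*(-271)*(-30)²) = 1/(-24 - 1*900² + 10*900 - 4*(-271)*900² + 16*(-271)*900) = 1/(-24 - 1*810000 + 9000 - 4*(-271)*810000 - 3902400) = 1/(-24 - 810000 + 9000 + 878040000 - 3902400) = 1/873336576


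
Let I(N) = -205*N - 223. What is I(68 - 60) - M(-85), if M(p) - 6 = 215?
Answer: -2084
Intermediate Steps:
M(p) = 221 (M(p) = 6 + 215 = 221)
I(N) = -223 - 205*N
I(68 - 60) - M(-85) = (-223 - 205*(68 - 60)) - 1*221 = (-223 - 205*8) - 221 = (-223 - 1640) - 221 = -1863 - 221 = -2084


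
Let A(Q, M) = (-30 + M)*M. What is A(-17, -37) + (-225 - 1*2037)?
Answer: 217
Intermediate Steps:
A(Q, M) = M*(-30 + M)
A(-17, -37) + (-225 - 1*2037) = -37*(-30 - 37) + (-225 - 1*2037) = -37*(-67) + (-225 - 2037) = 2479 - 2262 = 217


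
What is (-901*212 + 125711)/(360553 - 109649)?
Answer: -65301/250904 ≈ -0.26026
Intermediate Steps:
(-901*212 + 125711)/(360553 - 109649) = (-191012 + 125711)/250904 = -65301*1/250904 = -65301/250904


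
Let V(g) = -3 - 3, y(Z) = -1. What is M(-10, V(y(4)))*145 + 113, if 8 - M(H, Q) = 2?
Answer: 983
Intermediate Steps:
V(g) = -6
M(H, Q) = 6 (M(H, Q) = 8 - 1*2 = 8 - 2 = 6)
M(-10, V(y(4)))*145 + 113 = 6*145 + 113 = 870 + 113 = 983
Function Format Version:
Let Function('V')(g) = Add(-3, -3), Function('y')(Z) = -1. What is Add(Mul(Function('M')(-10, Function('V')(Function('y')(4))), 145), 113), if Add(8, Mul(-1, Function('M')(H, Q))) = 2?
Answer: 983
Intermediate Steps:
Function('V')(g) = -6
Function('M')(H, Q) = 6 (Function('M')(H, Q) = Add(8, Mul(-1, 2)) = Add(8, -2) = 6)
Add(Mul(Function('M')(-10, Function('V')(Function('y')(4))), 145), 113) = Add(Mul(6, 145), 113) = Add(870, 113) = 983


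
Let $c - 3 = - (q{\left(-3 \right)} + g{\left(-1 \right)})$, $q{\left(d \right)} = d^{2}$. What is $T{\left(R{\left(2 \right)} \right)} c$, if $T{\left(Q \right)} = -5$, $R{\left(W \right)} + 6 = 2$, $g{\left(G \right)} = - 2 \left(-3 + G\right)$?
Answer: $70$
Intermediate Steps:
$g{\left(G \right)} = 6 - 2 G$
$R{\left(W \right)} = -4$ ($R{\left(W \right)} = -6 + 2 = -4$)
$c = -14$ ($c = 3 - \left(\left(-3\right)^{2} + \left(6 - -2\right)\right) = 3 - \left(9 + \left(6 + 2\right)\right) = 3 - \left(9 + 8\right) = 3 - 17 = -14$)
$T{\left(R{\left(2 \right)} \right)} c = \left(-5\right) \left(-14\right) = 70$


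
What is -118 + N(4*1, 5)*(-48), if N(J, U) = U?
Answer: -358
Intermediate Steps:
-118 + N(4*1, 5)*(-48) = -118 + 5*(-48) = -118 - 240 = -358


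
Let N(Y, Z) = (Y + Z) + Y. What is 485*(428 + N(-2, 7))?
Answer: 209035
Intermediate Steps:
N(Y, Z) = Z + 2*Y
485*(428 + N(-2, 7)) = 485*(428 + (7 + 2*(-2))) = 485*(428 + (7 - 4)) = 485*(428 + 3) = 485*431 = 209035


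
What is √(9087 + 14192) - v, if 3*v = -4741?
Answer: 4741/3 + √23279 ≈ 1732.9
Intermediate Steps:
v = -4741/3 (v = (⅓)*(-4741) = -4741/3 ≈ -1580.3)
√(9087 + 14192) - v = √(9087 + 14192) - 1*(-4741/3) = √23279 + 4741/3 = 4741/3 + √23279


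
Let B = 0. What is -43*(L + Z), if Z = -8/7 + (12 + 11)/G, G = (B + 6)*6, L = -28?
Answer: 308869/252 ≈ 1225.7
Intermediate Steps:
G = 36 (G = (0 + 6)*6 = 6*6 = 36)
Z = -127/252 (Z = -8/7 + (12 + 11)/36 = -8*⅐ + 23*(1/36) = -8/7 + 23/36 = -127/252 ≈ -0.50397)
-43*(L + Z) = -43*(-28 - 127/252) = -43*(-7183/252) = 308869/252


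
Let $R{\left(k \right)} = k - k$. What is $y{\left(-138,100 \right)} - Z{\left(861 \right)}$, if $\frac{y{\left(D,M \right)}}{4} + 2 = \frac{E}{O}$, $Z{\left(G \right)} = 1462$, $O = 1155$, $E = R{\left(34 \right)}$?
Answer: $-1470$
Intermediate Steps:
$R{\left(k \right)} = 0$
$E = 0$
$y{\left(D,M \right)} = -8$ ($y{\left(D,M \right)} = -8 + 4 \cdot \frac{0}{1155} = -8 + 4 \cdot 0 \cdot \frac{1}{1155} = -8 + 4 \cdot 0 = -8 + 0 = -8$)
$y{\left(-138,100 \right)} - Z{\left(861 \right)} = -8 - 1462 = -1470$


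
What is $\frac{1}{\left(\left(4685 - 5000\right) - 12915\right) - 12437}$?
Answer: $- \frac{1}{25667} \approx -3.8961 \cdot 10^{-5}$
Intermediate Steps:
$\frac{1}{\left(\left(4685 - 5000\right) - 12915\right) - 12437} = \frac{1}{\left(-315 - 12915\right) - 12437} = \frac{1}{-13230 - 12437} = \frac{1}{-25667} = - \frac{1}{25667}$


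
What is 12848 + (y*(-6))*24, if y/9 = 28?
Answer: -23440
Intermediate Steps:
y = 252 (y = 9*28 = 252)
12848 + (y*(-6))*24 = 12848 + (252*(-6))*24 = 12848 - 1512*24 = 12848 - 36288 = -23440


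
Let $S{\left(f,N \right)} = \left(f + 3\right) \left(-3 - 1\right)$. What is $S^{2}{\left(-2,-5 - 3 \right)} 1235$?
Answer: $19760$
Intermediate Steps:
$S{\left(f,N \right)} = -12 - 4 f$ ($S{\left(f,N \right)} = \left(3 + f\right) \left(-4\right) = -12 - 4 f$)
$S^{2}{\left(-2,-5 - 3 \right)} 1235 = \left(-12 - -8\right)^{2} \cdot 1235 = \left(-12 + 8\right)^{2} \cdot 1235 = \left(-4\right)^{2} \cdot 1235 = 16 \cdot 1235 = 19760$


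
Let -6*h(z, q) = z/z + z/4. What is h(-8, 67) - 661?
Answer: -3965/6 ≈ -660.83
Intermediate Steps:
h(z, q) = -1/6 - z/24 (h(z, q) = -(z/z + z/4)/6 = -(1 + z*(1/4))/6 = -(1 + z/4)/6 = -1/6 - z/24)
h(-8, 67) - 661 = (-1/6 - 1/24*(-8)) - 661 = (-1/6 + 1/3) - 661 = 1/6 - 661 = -3965/6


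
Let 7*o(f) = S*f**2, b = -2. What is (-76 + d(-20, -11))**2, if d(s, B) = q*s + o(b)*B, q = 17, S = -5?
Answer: 7246864/49 ≈ 1.4790e+5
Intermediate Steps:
o(f) = -5*f**2/7 (o(f) = (-5*f**2)/7 = -5*f**2/7)
d(s, B) = 17*s - 20*B/7 (d(s, B) = 17*s + (-5/7*(-2)**2)*B = 17*s + (-5/7*4)*B = 17*s - 20*B/7)
(-76 + d(-20, -11))**2 = (-76 + (17*(-20) - 20/7*(-11)))**2 = (-76 + (-340 + 220/7))**2 = (-76 - 2160/7)**2 = (-2692/7)**2 = 7246864/49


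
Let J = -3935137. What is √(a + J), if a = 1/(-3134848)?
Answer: I*√604244712340297814/391856 ≈ 1983.7*I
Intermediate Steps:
a = -1/3134848 ≈ -3.1899e-7
√(a + J) = √(-1/3134848 - 3935137) = √(-12336056354177/3134848) = I*√604244712340297814/391856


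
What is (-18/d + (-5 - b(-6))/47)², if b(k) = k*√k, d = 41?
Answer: 741505/3713329 - 12612*I*√6/90569 ≈ 0.19969 - 0.3411*I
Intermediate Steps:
b(k) = k^(3/2)
(-18/d + (-5 - b(-6))/47)² = (-18/41 + (-5 - (-6)^(3/2))/47)² = (-18*1/41 + (-5 - (-6)*I*√6)*(1/47))² = (-18/41 + (-5 + 6*I*√6)*(1/47))² = (-18/41 + (-5/47 + 6*I*√6/47))² = (-1051/1927 + 6*I*√6/47)²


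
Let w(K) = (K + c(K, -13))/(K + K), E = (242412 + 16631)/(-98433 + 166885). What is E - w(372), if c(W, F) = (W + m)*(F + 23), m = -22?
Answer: -9039769/6366036 ≈ -1.4200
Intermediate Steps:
E = 259043/68452 ≈ 3.7843
c(W, F) = (-22 + W)*(23 + F) (c(W, F) = (W - 22)*(F + 23) = (-22 + W)*(23 + F))
w(K) = (-220 + 11*K)/(2*K) (w(K) = (K + (-506 - 22*(-13) + 23*K - 13*K))/(K + K) = (K + (-506 + 286 + 23*K - 13*K))/((2*K)) = (K + (-220 + 10*K))*(1/(2*K)) = (-220 + 11*K)*(1/(2*K)) = (-220 + 11*K)/(2*K))
E - w(372) = 259043/68452 - (11/2 - 110/372) = 259043/68452 - (11/2 - 110*1/372) = 259043/68452 - (11/2 - 55/186) = 259043/68452 - 1*484/93 = 259043/68452 - 484/93 = -9039769/6366036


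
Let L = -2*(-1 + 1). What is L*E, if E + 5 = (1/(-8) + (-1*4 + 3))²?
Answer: 0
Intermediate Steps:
L = 0 (L = -2*0 = 0)
E = -239/64 (E = -5 + (1/(-8) + (-1*4 + 3))² = -5 + (-⅛ + (-4 + 3))² = -5 + (-⅛ - 1)² = -5 + (-9/8)² = -5 + 81/64 = -239/64 ≈ -3.7344)
L*E = 0*(-239/64) = 0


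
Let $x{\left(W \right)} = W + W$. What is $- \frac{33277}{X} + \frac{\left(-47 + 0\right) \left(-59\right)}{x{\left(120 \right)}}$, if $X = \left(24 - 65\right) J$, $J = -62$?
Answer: $- \frac{468757}{305040} \approx -1.5367$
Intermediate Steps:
$X = 2542$ ($X = \left(24 - 65\right) \left(-62\right) = \left(-41\right) \left(-62\right) = 2542$)
$x{\left(W \right)} = 2 W$
$- \frac{33277}{X} + \frac{\left(-47 + 0\right) \left(-59\right)}{x{\left(120 \right)}} = - \frac{33277}{2542} + \frac{\left(-47 + 0\right) \left(-59\right)}{2 \cdot 120} = \left(-33277\right) \frac{1}{2542} + \frac{\left(-47\right) \left(-59\right)}{240} = - \frac{33277}{2542} + 2773 \cdot \frac{1}{240} = - \frac{33277}{2542} + \frac{2773}{240} = - \frac{468757}{305040}$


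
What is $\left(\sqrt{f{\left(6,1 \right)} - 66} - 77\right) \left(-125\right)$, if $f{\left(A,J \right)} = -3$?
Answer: $9625 - 125 i \sqrt{69} \approx 9625.0 - 1038.3 i$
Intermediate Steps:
$\left(\sqrt{f{\left(6,1 \right)} - 66} - 77\right) \left(-125\right) = \left(\sqrt{-3 - 66} - 77\right) \left(-125\right) = \left(\sqrt{-69} - 77\right) \left(-125\right) = \left(i \sqrt{69} - 77\right) \left(-125\right) = \left(-77 + i \sqrt{69}\right) \left(-125\right) = 9625 - 125 i \sqrt{69}$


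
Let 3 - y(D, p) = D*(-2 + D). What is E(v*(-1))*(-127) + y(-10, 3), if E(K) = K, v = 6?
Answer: 645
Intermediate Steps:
y(D, p) = 3 - D*(-2 + D)
E(v*(-1))*(-127) + y(-10, 3) = (6*(-1))*(-127) + (3 - 1*(-10)² + 2*(-10)) = -6*(-127) + (3 - 1*100 - 20) = 762 + (3 - 100 - 20) = 762 - 117 = 645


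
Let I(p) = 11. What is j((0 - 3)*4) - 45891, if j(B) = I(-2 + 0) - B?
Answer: -45868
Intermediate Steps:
j(B) = 11 - B
j((0 - 3)*4) - 45891 = (11 - (0 - 3)*4) - 45891 = (11 - (-3)*4) - 45891 = (11 - 1*(-12)) - 45891 = (11 + 12) - 45891 = 23 - 45891 = -45868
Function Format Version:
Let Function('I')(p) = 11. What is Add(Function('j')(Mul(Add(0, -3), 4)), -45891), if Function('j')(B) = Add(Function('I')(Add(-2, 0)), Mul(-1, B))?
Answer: -45868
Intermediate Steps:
Function('j')(B) = Add(11, Mul(-1, B))
Add(Function('j')(Mul(Add(0, -3), 4)), -45891) = Add(Add(11, Mul(-1, Mul(Add(0, -3), 4))), -45891) = Add(Add(11, Mul(-1, Mul(-3, 4))), -45891) = Add(Add(11, Mul(-1, -12)), -45891) = Add(Add(11, 12), -45891) = Add(23, -45891) = -45868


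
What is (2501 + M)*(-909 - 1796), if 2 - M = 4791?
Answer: 6189040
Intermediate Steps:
M = -4789 (M = 2 - 1*4791 = 2 - 4791 = -4789)
(2501 + M)*(-909 - 1796) = (2501 - 4789)*(-909 - 1796) = -2288*(-2705) = 6189040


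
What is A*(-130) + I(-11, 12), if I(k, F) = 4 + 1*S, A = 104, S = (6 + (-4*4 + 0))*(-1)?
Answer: -13506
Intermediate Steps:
S = 10 (S = (6 + (-16 + 0))*(-1) = (6 - 16)*(-1) = -10*(-1) = 10)
I(k, F) = 14 (I(k, F) = 4 + 1*10 = 4 + 10 = 14)
A*(-130) + I(-11, 12) = 104*(-130) + 14 = -13520 + 14 = -13506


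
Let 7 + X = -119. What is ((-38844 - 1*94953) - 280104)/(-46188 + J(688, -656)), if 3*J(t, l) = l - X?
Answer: 1241703/139094 ≈ 8.9271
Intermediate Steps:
X = -126 (X = -7 - 119 = -126)
J(t, l) = 42 + l/3 (J(t, l) = (l - 1*(-126))/3 = (l + 126)/3 = (126 + l)/3 = 42 + l/3)
((-38844 - 1*94953) - 280104)/(-46188 + J(688, -656)) = ((-38844 - 1*94953) - 280104)/(-46188 + (42 + (⅓)*(-656))) = ((-38844 - 94953) - 280104)/(-46188 + (42 - 656/3)) = (-133797 - 280104)/(-46188 - 530/3) = -413901/(-139094/3) = -413901*(-3/139094) = 1241703/139094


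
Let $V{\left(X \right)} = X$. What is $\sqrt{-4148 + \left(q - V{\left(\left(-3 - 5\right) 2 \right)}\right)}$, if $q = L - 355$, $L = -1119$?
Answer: $i \sqrt{5606} \approx 74.873 i$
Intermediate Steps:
$q = -1474$ ($q = -1119 - 355 = -1474$)
$\sqrt{-4148 + \left(q - V{\left(\left(-3 - 5\right) 2 \right)}\right)} = \sqrt{-4148 - \left(1474 + \left(-3 - 5\right) 2\right)} = \sqrt{-4148 - \left(1474 - 16\right)} = \sqrt{-4148 - 1458} = \sqrt{-5606} = i \sqrt{5606}$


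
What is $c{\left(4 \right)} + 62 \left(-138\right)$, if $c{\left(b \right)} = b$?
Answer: $-8552$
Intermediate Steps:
$c{\left(4 \right)} + 62 \left(-138\right) = 4 + 62 \left(-138\right) = 4 - 8556 = -8552$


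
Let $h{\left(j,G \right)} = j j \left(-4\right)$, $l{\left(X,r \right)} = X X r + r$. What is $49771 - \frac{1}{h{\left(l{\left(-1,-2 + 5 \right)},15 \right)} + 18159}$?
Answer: $\frac{896624564}{18015} \approx 49771.0$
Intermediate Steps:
$l{\left(X,r \right)} = r + r X^{2}$ ($l{\left(X,r \right)} = X^{2} r + r = r X^{2} + r = r + r X^{2}$)
$h{\left(j,G \right)} = - 4 j^{2}$ ($h{\left(j,G \right)} = j^{2} \left(-4\right) = - 4 j^{2}$)
$49771 - \frac{1}{h{\left(l{\left(-1,-2 + 5 \right)},15 \right)} + 18159} = 49771 - \frac{1}{- 4 \left(\left(-2 + 5\right) \left(1 + \left(-1\right)^{2}\right)\right)^{2} + 18159} = 49771 - \frac{1}{- 4 \left(3 \left(1 + 1\right)\right)^{2} + 18159} = 49771 - \frac{1}{- 4 \left(3 \cdot 2\right)^{2} + 18159} = 49771 - \frac{1}{- 4 \cdot 6^{2} + 18159} = 49771 - \frac{1}{\left(-4\right) 36 + 18159} = 49771 - \frac{1}{-144 + 18159} = 49771 - \frac{1}{18015} = \frac{896624564}{18015}$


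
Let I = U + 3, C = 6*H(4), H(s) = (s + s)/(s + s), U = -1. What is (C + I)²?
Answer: 64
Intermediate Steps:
H(s) = 1 (H(s) = (2*s)/((2*s)) = (2*s)*(1/(2*s)) = 1)
C = 6 (C = 6*1 = 6)
I = 2 (I = -1 + 3 = 2)
(C + I)² = (6 + 2)² = 8² = 64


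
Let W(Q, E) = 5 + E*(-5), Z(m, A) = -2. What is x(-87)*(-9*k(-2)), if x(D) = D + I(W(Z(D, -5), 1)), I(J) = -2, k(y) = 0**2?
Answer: 0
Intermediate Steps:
k(y) = 0
W(Q, E) = 5 - 5*E
x(D) = -2 + D (x(D) = D - 2 = -2 + D)
x(-87)*(-9*k(-2)) = (-2 - 87)*(-9*0) = -89*0 = 0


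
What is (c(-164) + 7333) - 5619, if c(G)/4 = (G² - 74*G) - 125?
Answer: 157342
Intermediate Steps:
c(G) = -500 - 296*G + 4*G² (c(G) = 4*((G² - 74*G) - 125) = 4*(-125 + G² - 74*G) = -500 - 296*G + 4*G²)
(c(-164) + 7333) - 5619 = ((-500 - 296*(-164) + 4*(-164)²) + 7333) - 5619 = ((-500 + 48544 + 4*26896) + 7333) - 5619 = ((-500 + 48544 + 107584) + 7333) - 5619 = (155628 + 7333) - 5619 = 162961 - 5619 = 157342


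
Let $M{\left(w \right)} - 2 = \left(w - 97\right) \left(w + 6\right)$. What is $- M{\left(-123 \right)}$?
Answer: $-25742$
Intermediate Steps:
$M{\left(w \right)} = 2 + \left(-97 + w\right) \left(6 + w\right)$ ($M{\left(w \right)} = 2 + \left(w - 97\right) \left(w + 6\right) = 2 + \left(-97 + w\right) \left(6 + w\right)$)
$- M{\left(-123 \right)} = - (-580 + \left(-123\right)^{2} - -11193) = - (-580 + 15129 + 11193) = \left(-1\right) 25742 = -25742$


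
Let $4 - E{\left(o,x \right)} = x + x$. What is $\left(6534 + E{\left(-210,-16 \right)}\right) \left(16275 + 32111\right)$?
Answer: $317896020$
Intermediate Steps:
$E{\left(o,x \right)} = 4 - 2 x$ ($E{\left(o,x \right)} = 4 - \left(x + x\right) = 4 - 2 x$)
$\left(6534 + E{\left(-210,-16 \right)}\right) \left(16275 + 32111\right) = \left(6534 + \left(4 - -32\right)\right) \left(16275 + 32111\right) = \left(6534 + \left(4 + 32\right)\right) 48386 = \left(6534 + 36\right) 48386 = 6570 \cdot 48386 = 317896020$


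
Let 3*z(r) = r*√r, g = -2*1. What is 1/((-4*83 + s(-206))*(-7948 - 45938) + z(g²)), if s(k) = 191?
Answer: 3/22793786 ≈ 1.3161e-7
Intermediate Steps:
g = -2
z(r) = r^(3/2)/3 (z(r) = (r*√r)/3 = r^(3/2)/3)
1/((-4*83 + s(-206))*(-7948 - 45938) + z(g²)) = 1/((-4*83 + 191)*(-7948 - 45938) + ((-2)²)^(3/2)/3) = 1/((-332 + 191)*(-53886) + 4^(3/2)/3) = 1/(-141*(-53886) + (⅓)*8) = 1/(7597926 + 8/3) = 1/(22793786/3) = 3/22793786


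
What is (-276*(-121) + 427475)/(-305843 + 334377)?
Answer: 460871/28534 ≈ 16.152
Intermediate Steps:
(-276*(-121) + 427475)/(-305843 + 334377) = (33396 + 427475)/28534 = 460871*(1/28534) = 460871/28534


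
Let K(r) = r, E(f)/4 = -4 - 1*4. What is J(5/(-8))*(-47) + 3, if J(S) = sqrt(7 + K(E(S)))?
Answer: 3 - 235*I ≈ 3.0 - 235.0*I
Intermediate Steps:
E(f) = -32 (E(f) = 4*(-4 - 1*4) = 4*(-4 - 4) = 4*(-8) = -32)
J(S) = 5*I (J(S) = sqrt(7 - 32) = sqrt(-25) = 5*I)
J(5/(-8))*(-47) + 3 = (5*I)*(-47) + 3 = -235*I + 3 = 3 - 235*I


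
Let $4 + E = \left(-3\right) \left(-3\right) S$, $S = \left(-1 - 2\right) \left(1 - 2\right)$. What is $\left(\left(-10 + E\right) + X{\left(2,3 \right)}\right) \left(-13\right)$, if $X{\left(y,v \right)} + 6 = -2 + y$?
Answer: $-91$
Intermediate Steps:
$S = 3$ ($S = \left(-3\right) \left(-1\right) = 3$)
$X{\left(y,v \right)} = -8 + y$ ($X{\left(y,v \right)} = -6 + \left(-2 + y\right) = -8 + y$)
$E = 23$ ($E = -4 + \left(-3\right) \left(-3\right) 3 = -4 + 9 \cdot 3 = -4 + 27 = 23$)
$\left(\left(-10 + E\right) + X{\left(2,3 \right)}\right) \left(-13\right) = \left(\left(-10 + 23\right) + \left(-8 + 2\right)\right) \left(-13\right) = \left(13 - 6\right) \left(-13\right) = 7 \left(-13\right) = -91$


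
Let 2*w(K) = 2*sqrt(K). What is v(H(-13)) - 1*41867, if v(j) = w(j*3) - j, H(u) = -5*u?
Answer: -41932 + sqrt(195) ≈ -41918.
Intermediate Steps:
w(K) = sqrt(K) (w(K) = (2*sqrt(K))/2 = sqrt(K))
v(j) = -j + sqrt(3)*sqrt(j) (v(j) = sqrt(j*3) - j = sqrt(3*j) - j = sqrt(3)*sqrt(j) - j = -j + sqrt(3)*sqrt(j))
v(H(-13)) - 1*41867 = (-(-5)*(-13) + sqrt(3)*sqrt(-5*(-13))) - 1*41867 = (-1*65 + sqrt(3)*sqrt(65)) - 41867 = (-65 + sqrt(195)) - 41867 = -41932 + sqrt(195)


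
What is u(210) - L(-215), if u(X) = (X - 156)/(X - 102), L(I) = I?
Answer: 431/2 ≈ 215.50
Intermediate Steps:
u(X) = (-156 + X)/(-102 + X)
u(210) - L(-215) = (-156 + 210)/(-102 + 210) - 1*(-215) = 54/108 + 215 = (1/108)*54 + 215 = 1/2 + 215 = 431/2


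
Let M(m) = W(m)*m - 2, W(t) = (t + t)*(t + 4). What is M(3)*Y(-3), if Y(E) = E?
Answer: -372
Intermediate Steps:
W(t) = 2*t*(4 + t) (W(t) = (2*t)*(4 + t) = 2*t*(4 + t))
M(m) = -2 + 2*m**2*(4 + m) (M(m) = (2*m*(4 + m))*m - 2 = 2*m**2*(4 + m) - 2 = -2 + 2*m**2*(4 + m))
M(3)*Y(-3) = (-2 + 2*3**2*(4 + 3))*(-3) = (-2 + 2*9*7)*(-3) = (-2 + 126)*(-3) = 124*(-3) = -372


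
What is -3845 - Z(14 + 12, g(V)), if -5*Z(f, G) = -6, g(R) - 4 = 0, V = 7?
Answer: -19231/5 ≈ -3846.2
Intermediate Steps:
g(R) = 4 (g(R) = 4 + 0 = 4)
Z(f, G) = 6/5 (Z(f, G) = -1/5*(-6) = 6/5)
-3845 - Z(14 + 12, g(V)) = -3845 - 1*6/5 = -3845 - 6/5 = -19231/5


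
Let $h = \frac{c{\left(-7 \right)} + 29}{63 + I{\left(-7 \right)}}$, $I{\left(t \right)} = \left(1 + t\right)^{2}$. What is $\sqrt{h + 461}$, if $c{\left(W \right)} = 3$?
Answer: $\frac{\sqrt{502381}}{33} \approx 21.478$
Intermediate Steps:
$h = \frac{32}{99}$ ($h = \frac{3 + 29}{63 + \left(1 - 7\right)^{2}} = \frac{32}{63 + \left(-6\right)^{2}} = \frac{32}{63 + 36} = \frac{32}{99} \approx 0.32323$)
$\sqrt{h + 461} = \sqrt{\frac{32}{99} + 461} = \sqrt{\frac{45671}{99}} = \frac{\sqrt{502381}}{33}$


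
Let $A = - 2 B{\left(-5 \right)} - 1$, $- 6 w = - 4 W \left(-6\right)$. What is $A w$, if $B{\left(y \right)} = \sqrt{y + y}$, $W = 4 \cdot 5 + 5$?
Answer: $100 + 200 i \sqrt{10} \approx 100.0 + 632.46 i$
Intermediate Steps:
$W = 25$ ($W = 20 + 5 = 25$)
$B{\left(y \right)} = \sqrt{2} \sqrt{y}$ ($B{\left(y \right)} = \sqrt{2 y} = \sqrt{2} \sqrt{y}$)
$w = -100$ ($w = - \frac{\left(-4\right) 25 \left(-6\right)}{6} = - \frac{\left(-100\right) \left(-6\right)}{6} = \left(- \frac{1}{6}\right) 600 = -100$)
$A = -1 - 2 i \sqrt{10}$ ($A = - 2 \sqrt{2} \sqrt{-5} - 1 = - 2 \sqrt{2} i \sqrt{5} - 1 = - 2 i \sqrt{10} - 1 = -1 - 2 i \sqrt{10} \approx -1.0 - 6.3246 i$)
$A w = \left(-1 - 2 i \sqrt{10}\right) \left(-100\right) = 100 + 200 i \sqrt{10}$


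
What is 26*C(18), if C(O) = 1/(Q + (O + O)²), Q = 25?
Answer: 26/1321 ≈ 0.019682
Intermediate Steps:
C(O) = 1/(25 + 4*O²) (C(O) = 1/(25 + (O + O)²) = 1/(25 + (2*O)²) = 1/(25 + 4*O²))
26*C(18) = 26/(25 + 4*18²) = 26/(25 + 4*324) = 26/(25 + 1296) = 26/1321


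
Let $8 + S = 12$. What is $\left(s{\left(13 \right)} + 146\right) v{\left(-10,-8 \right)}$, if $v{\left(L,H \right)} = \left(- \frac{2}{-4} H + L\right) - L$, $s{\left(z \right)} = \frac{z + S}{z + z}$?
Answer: $- \frac{7626}{13} \approx -586.62$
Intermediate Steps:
$S = 4$ ($S = -8 + 12 = 4$)
$s{\left(z \right)} = \frac{4 + z}{2 z}$ ($s{\left(z \right)} = \frac{z + 4}{z + z} = \frac{4 + z}{2 z}$)
$v{\left(L,H \right)} = \frac{H}{2}$ ($v{\left(L,H \right)} = \left(\left(-2\right) \left(- \frac{1}{4}\right) H + L\right) - L = \left(\frac{H}{2} + L\right) - L = \left(L + \frac{H}{2}\right) - L = \frac{H}{2}$)
$\left(s{\left(13 \right)} + 146\right) v{\left(-10,-8 \right)} = \left(\frac{4 + 13}{2 \cdot 13} + 146\right) \frac{1}{2} \left(-8\right) = \left(\frac{1}{2} \cdot \frac{1}{13} \cdot 17 + 146\right) \left(-4\right) = \left(\frac{17}{26} + 146\right) \left(-4\right) = \frac{3813}{26} \left(-4\right) = - \frac{7626}{13}$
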